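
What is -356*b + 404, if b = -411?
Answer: 146720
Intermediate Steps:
-356*b + 404 = -356*(-411) + 404 = 146316 + 404 = 146720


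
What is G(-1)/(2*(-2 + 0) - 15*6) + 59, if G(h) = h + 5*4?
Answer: 5527/94 ≈ 58.798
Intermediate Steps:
G(h) = 20 + h (G(h) = h + 20 = 20 + h)
G(-1)/(2*(-2 + 0) - 15*6) + 59 = (20 - 1)/(2*(-2 + 0) - 15*6) + 59 = 19/(2*(-2) - 90) + 59 = 19/(-4 - 90) + 59 = 19/(-94) + 59 = -1/94*19 + 59 = -19/94 + 59 = 5527/94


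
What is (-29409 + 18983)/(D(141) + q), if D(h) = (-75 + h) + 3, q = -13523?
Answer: 5213/6727 ≈ 0.77494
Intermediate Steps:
D(h) = -72 + h
(-29409 + 18983)/(D(141) + q) = (-29409 + 18983)/((-72 + 141) - 13523) = -10426/(69 - 13523) = -10426/(-13454) = -10426*(-1/13454) = 5213/6727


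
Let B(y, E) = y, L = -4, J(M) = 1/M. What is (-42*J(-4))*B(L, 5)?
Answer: -42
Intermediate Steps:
(-42*J(-4))*B(L, 5) = -42/(-4)*(-4) = -42*(-1/4)*(-4) = (21/2)*(-4) = -42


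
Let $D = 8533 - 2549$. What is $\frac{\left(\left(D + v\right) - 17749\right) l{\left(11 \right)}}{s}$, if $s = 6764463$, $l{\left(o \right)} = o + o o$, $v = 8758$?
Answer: $- \frac{132308}{2254821} \approx -0.058678$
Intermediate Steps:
$D = 5984$
$l{\left(o \right)} = o + o^{2}$
$\frac{\left(\left(D + v\right) - 17749\right) l{\left(11 \right)}}{s} = \frac{\left(\left(5984 + 8758\right) - 17749\right) 11 \left(1 + 11\right)}{6764463} = \left(14742 - 17749\right) 11 \cdot 12 \cdot \frac{1}{6764463} = \left(-3007\right) 132 \cdot \frac{1}{6764463} = \left(-396924\right) \frac{1}{6764463} = - \frac{132308}{2254821}$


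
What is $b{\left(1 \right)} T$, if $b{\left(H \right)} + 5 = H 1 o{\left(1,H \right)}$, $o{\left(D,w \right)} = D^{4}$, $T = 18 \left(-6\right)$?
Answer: $432$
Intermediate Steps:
$T = -108$
$b{\left(H \right)} = -5 + H$ ($b{\left(H \right)} = -5 + H 1 \cdot 1^{4} = -5 + H 1 = -5 + H$)
$b{\left(1 \right)} T = \left(-5 + 1\right) \left(-108\right) = \left(-4\right) \left(-108\right) = 432$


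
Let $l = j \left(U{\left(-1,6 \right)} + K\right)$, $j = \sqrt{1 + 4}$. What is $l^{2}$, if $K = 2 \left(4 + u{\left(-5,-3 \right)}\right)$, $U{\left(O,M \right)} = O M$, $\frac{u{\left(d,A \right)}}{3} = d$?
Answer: $3920$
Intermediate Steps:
$u{\left(d,A \right)} = 3 d$
$U{\left(O,M \right)} = M O$
$K = -22$ ($K = 2 \left(4 + 3 \left(-5\right)\right) = 2 \left(4 - 15\right) = 2 \left(-11\right) = -22$)
$j = \sqrt{5} \approx 2.2361$
$l = - 28 \sqrt{5}$ ($l = \sqrt{5} \left(6 \left(-1\right) - 22\right) = \sqrt{5} \left(-6 - 22\right) = \sqrt{5} \left(-28\right) = - 28 \sqrt{5} \approx -62.61$)
$l^{2} = \left(- 28 \sqrt{5}\right)^{2} = 3920$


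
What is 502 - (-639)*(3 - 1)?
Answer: 1780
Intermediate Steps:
502 - (-639)*(3 - 1) = 502 - (-639)*2 = 502 - 213*(-6) = 502 + 1278 = 1780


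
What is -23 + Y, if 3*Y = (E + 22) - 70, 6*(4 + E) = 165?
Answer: -187/6 ≈ -31.167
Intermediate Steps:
E = 47/2 (E = -4 + (⅙)*165 = -4 + 55/2 = 47/2 ≈ 23.500)
Y = -49/6 (Y = ((47/2 + 22) - 70)/3 = (91/2 - 70)/3 = (⅓)*(-49/2) = -49/6 ≈ -8.1667)
-23 + Y = -23 - 49/6 = -187/6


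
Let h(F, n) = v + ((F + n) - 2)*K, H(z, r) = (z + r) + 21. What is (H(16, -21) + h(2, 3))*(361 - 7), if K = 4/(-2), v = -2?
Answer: 2832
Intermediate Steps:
K = -2 (K = 4*(-½) = -2)
H(z, r) = 21 + r + z (H(z, r) = (r + z) + 21 = 21 + r + z)
h(F, n) = 2 - 2*F - 2*n (h(F, n) = -2 + ((F + n) - 2)*(-2) = -2 + (-2 + F + n)*(-2) = -2 + (4 - 2*F - 2*n) = 2 - 2*F - 2*n)
(H(16, -21) + h(2, 3))*(361 - 7) = ((21 - 21 + 16) + (2 - 2*2 - 2*3))*(361 - 7) = (16 + (2 - 4 - 6))*354 = (16 - 8)*354 = 8*354 = 2832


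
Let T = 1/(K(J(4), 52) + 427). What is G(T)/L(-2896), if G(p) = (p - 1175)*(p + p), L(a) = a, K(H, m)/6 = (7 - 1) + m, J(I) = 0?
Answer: 113828/108713125 ≈ 0.0010470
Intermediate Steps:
K(H, m) = 36 + 6*m (K(H, m) = 6*((7 - 1) + m) = 6*(6 + m) = 36 + 6*m)
T = 1/775 (T = 1/((36 + 6*52) + 427) = 1/((36 + 312) + 427) = 1/(348 + 427) = 1/775 ≈ 0.0012903)
G(p) = 2*p*(-1175 + p) (G(p) = (-1175 + p)*(2*p) = 2*p*(-1175 + p))
G(T)/L(-2896) = (2*(1/775)*(-1175 + 1/775))/(-2896) = (2*(1/775)*(-910624/775))*(-1/2896) = -1821248/600625*(-1/2896) = 113828/108713125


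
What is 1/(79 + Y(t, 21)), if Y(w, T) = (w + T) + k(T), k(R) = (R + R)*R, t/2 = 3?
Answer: 1/988 ≈ 0.0010121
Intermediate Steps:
t = 6 (t = 2*3 = 6)
k(R) = 2*R² (k(R) = (2*R)*R = 2*R²)
Y(w, T) = T + w + 2*T² (Y(w, T) = (w + T) + 2*T² = (T + w) + 2*T² = T + w + 2*T²)
1/(79 + Y(t, 21)) = 1/(79 + (21 + 6 + 2*21²)) = 1/(79 + (21 + 6 + 2*441)) = 1/(79 + (21 + 6 + 882)) = 1/(79 + 909) = 1/988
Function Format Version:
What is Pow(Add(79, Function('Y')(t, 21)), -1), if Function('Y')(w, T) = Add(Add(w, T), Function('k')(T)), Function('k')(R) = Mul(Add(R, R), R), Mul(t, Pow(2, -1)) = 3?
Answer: Rational(1, 988) ≈ 0.0010121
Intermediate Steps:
t = 6 (t = Mul(2, 3) = 6)
Function('k')(R) = Mul(2, Pow(R, 2)) (Function('k')(R) = Mul(Mul(2, R), R) = Mul(2, Pow(R, 2)))
Function('Y')(w, T) = Add(T, w, Mul(2, Pow(T, 2))) (Function('Y')(w, T) = Add(Add(w, T), Mul(2, Pow(T, 2))) = Add(Add(T, w), Mul(2, Pow(T, 2))) = Add(T, w, Mul(2, Pow(T, 2))))
Pow(Add(79, Function('Y')(t, 21)), -1) = Pow(Add(79, Add(21, 6, Mul(2, Pow(21, 2)))), -1) = Pow(Add(79, Add(21, 6, Mul(2, 441))), -1) = Pow(Add(79, Add(21, 6, 882)), -1) = Pow(Add(79, 909), -1) = Pow(988, -1) = Rational(1, 988)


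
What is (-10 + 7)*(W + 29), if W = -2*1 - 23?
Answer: -12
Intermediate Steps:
W = -25 (W = -2 - 23 = -25)
(-10 + 7)*(W + 29) = (-10 + 7)*(-25 + 29) = -3*4 = -12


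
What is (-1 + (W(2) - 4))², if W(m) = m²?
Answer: 1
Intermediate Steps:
(-1 + (W(2) - 4))² = (-1 + (2² - 4))² = (-1 + (4 - 4))² = (-1 + 0)² = (-1)² = 1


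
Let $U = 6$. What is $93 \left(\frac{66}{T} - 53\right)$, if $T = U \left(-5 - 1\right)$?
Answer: $- \frac{10199}{2} \approx -5099.5$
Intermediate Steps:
$T = -36$ ($T = 6 \left(-5 - 1\right) = 6 \left(-6\right) = -36$)
$93 \left(\frac{66}{T} - 53\right) = 93 \left(\frac{66}{-36} - 53\right) = 93 \left(66 \left(- \frac{1}{36}\right) - 53\right) = 93 \left(- \frac{11}{6} - 53\right) = 93 \left(- \frac{329}{6}\right) = - \frac{10199}{2}$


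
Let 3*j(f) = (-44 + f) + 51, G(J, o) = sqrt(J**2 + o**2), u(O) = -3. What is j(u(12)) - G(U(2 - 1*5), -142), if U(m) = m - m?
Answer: -422/3 ≈ -140.67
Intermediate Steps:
U(m) = 0
j(f) = 7/3 + f/3 (j(f) = ((-44 + f) + 51)/3 = (7 + f)/3 = 7/3 + f/3)
j(u(12)) - G(U(2 - 1*5), -142) = (7/3 + (1/3)*(-3)) - sqrt(0**2 + (-142)**2) = (7/3 - 1) - sqrt(0 + 20164) = 4/3 - sqrt(20164) = 4/3 - 1*142 = 4/3 - 142 = -422/3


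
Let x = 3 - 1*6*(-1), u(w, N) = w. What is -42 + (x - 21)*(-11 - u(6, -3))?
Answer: 162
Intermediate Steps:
x = 9 (x = 3 - 6*(-1) = 3 + 6 = 9)
-42 + (x - 21)*(-11 - u(6, -3)) = -42 + (9 - 21)*(-11 - 1*6) = -42 - 12*(-11 - 6) = -42 - 12*(-17) = -42 + 204 = 162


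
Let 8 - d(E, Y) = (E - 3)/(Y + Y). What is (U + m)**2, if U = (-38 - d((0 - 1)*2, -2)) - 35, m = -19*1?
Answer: 156025/16 ≈ 9751.6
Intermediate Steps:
m = -19
d(E, Y) = 8 - (-3 + E)/(2*Y) (d(E, Y) = 8 - (E - 3)/(Y + Y) = 8 - (-3 + E)/(2*Y))
U = -319/4 (U = (-38 - (3 - (0 - 1)*2 + 16*(-2))/(2*(-2))) - 35 = (-38 - (-1)*(3 - (-1)*2 - 32)/(2*2)) - 35 = (-38 - (-1)*(3 - 1*(-2) - 32)/(2*2)) - 35 = (-38 - (-1)*(3 + 2 - 32)/(2*2)) - 35 = (-38 - (-1)*(-27)/(2*2)) - 35 = (-38 - 1*27/4) - 35 = (-38 - 27/4) - 35 = -179/4 - 35 = -319/4 ≈ -79.750)
(U + m)**2 = (-319/4 - 19)**2 = (-395/4)**2 = 156025/16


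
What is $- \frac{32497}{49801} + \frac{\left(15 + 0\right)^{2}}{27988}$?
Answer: $- \frac{898320811}{1393830388} \approx -0.6445$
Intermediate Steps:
$- \frac{32497}{49801} + \frac{\left(15 + 0\right)^{2}}{27988} = \left(-32497\right) \frac{1}{49801} + 15^{2} \cdot \frac{1}{27988} = - \frac{32497}{49801} + 225 \cdot \frac{1}{27988} = - \frac{32497}{49801} + \frac{225}{27988} = - \frac{898320811}{1393830388}$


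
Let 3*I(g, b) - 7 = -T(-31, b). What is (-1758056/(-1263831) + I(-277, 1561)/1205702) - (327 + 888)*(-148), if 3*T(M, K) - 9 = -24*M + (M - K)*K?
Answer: 411019238258891858/2285705346543 ≈ 1.7982e+5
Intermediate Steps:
T(M, K) = 3 - 8*M + K*(M - K)/3 (T(M, K) = 3 + (-24*M + (M - K)*K)/3 = 3 + (-24*M + K*(M - K))/3 = 3 + (-8*M + K*(M - K)/3) = 3 - 8*M + K*(M - K)/3)
I(g, b) = -244/3 + b**2/9 + 31*b/9 (I(g, b) = 7/3 + (-(3 - 8*(-31) - b**2/3 + (1/3)*b*(-31)))/3 = 7/3 + (-(3 + 248 - b**2/3 - 31*b/3))/3 = 7/3 + (-(251 - 31*b/3 - b**2/3))/3 = 7/3 + (-251 + b**2/3 + 31*b/3)/3 = 7/3 + (-251/3 + b**2/9 + 31*b/9) = -244/3 + b**2/9 + 31*b/9)
(-1758056/(-1263831) + I(-277, 1561)/1205702) - (327 + 888)*(-148) = (-1758056/(-1263831) + (-244/3 + (1/9)*1561**2 + (31/9)*1561)/1205702) - (327 + 888)*(-148) = (-1758056*(-1/1263831) + (-244/3 + (1/9)*2436721 + 48391/9)*(1/1205702)) - 1215*(-148) = (1758056/1263831 + (-244/3 + 2436721/9 + 48391/9)*(1/1205702)) - 1*(-179820) = (1758056/1263831 + (2484380/9)*(1/1205702)) + 179820 = (1758056/1263831 + 1242190/5425659) + 179820 = 3702843529598/2285705346543 + 179820 = 411019238258891858/2285705346543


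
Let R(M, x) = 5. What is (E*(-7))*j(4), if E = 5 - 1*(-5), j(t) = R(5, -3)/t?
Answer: -175/2 ≈ -87.500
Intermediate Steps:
j(t) = 5/t
E = 10 (E = 5 + 5 = 10)
(E*(-7))*j(4) = (10*(-7))*(5/4) = -350/4 = -70*5/4 = -175/2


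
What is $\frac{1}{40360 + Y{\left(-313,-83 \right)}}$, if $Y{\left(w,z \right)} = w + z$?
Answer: $\frac{1}{39964} \approx 2.5023 \cdot 10^{-5}$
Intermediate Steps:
$\frac{1}{40360 + Y{\left(-313,-83 \right)}} = \frac{1}{40360 - 396} = \frac{1}{39964}$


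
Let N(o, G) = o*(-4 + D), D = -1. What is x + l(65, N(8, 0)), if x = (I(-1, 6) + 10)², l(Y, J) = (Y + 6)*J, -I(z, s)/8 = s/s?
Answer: -2836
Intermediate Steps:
N(o, G) = -5*o (N(o, G) = o*(-4 - 1) = o*(-5) = -5*o)
I(z, s) = -8 (I(z, s) = -8*s/s = -8*1 = -8)
l(Y, J) = J*(6 + Y) (l(Y, J) = (6 + Y)*J = J*(6 + Y))
x = 4 (x = (-8 + 10)² = 2² = 4)
x + l(65, N(8, 0)) = 4 + (-5*8)*(6 + 65) = 4 - 40*71 = 4 - 2840 = -2836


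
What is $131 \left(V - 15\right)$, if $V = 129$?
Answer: $14934$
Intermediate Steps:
$131 \left(V - 15\right) = 131 \left(129 - 15\right) = 131 \cdot 114 = 14934$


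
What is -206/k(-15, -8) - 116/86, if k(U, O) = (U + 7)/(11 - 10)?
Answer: 4197/172 ≈ 24.401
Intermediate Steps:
k(U, O) = 7 + U (k(U, O) = (7 + U)/1 = (7 + U)*1 = 7 + U)
-206/k(-15, -8) - 116/86 = -206/(7 - 15) - 116/86 = -206/(-8) - 116*1/86 = -206*(-⅛) - 58/43 = 103/4 - 58/43 = 4197/172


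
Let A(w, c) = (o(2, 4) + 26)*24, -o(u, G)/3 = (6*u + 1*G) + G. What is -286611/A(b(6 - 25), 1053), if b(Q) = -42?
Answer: 95537/272 ≈ 351.24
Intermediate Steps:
o(u, G) = -18*u - 6*G (o(u, G) = -3*((6*u + 1*G) + G) = -3*((6*u + G) + G) = -3*((G + 6*u) + G) = -3*(2*G + 6*u) = -18*u - 6*G)
A(w, c) = -816 (A(w, c) = ((-18*2 - 6*4) + 26)*24 = ((-36 - 24) + 26)*24 = (-60 + 26)*24 = -34*24 = -816)
-286611/A(b(6 - 25), 1053) = -286611/(-816) = -286611*(-1/816) = 95537/272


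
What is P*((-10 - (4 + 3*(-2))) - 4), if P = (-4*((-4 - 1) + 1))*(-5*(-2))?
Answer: -1920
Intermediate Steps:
P = 160 (P = -4*(-5 + 1)*10 = -4*(-4)*10 = 16*10 = 160)
P*((-10 - (4 + 3*(-2))) - 4) = 160*((-10 - (4 + 3*(-2))) - 4) = 160*((-10 - (4 - 6)) - 4) = 160*((-10 - 1*(-2)) - 4) = 160*((-10 + 2) - 4) = 160*(-8 - 4) = 160*(-12) = -1920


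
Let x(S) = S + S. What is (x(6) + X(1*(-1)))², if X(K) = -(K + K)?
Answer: 196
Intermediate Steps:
x(S) = 2*S
X(K) = -2*K
(x(6) + X(1*(-1)))² = (2*6 - 2*(-1))² = (12 - 2*(-1))² = (12 + 2)² = 14² = 196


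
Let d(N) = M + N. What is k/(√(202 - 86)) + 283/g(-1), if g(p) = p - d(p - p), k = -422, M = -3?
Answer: 283/2 - 211*√29/29 ≈ 102.32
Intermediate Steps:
d(N) = -3 + N
g(p) = 3 + p (g(p) = p - (-3 + (p - p)) = p - (-3 + 0) = p - 1*(-3) = p + 3 = 3 + p)
k/(√(202 - 86)) + 283/g(-1) = -422/√(202 - 86) + 283/(3 - 1) = -422*√29/58 + 283/2 = -422*√29/58 + 283*(½) = -211*√29/29 + 283/2 = 283/2 - 211*√29/29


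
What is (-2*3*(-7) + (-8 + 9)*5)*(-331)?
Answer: -15557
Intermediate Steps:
(-2*3*(-7) + (-8 + 9)*5)*(-331) = (-6*(-7) + 1*5)*(-331) = (42 + 5)*(-331) = 47*(-331) = -15557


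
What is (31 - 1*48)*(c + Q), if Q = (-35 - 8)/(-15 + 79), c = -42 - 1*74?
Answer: 126939/64 ≈ 1983.4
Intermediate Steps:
c = -116 (c = -42 - 74 = -116)
Q = -43/64 ≈ -0.67188
(31 - 1*48)*(c + Q) = (31 - 1*48)*(-116 - 43/64) = (31 - 48)*(-7467/64) = -17*(-7467/64) = 126939/64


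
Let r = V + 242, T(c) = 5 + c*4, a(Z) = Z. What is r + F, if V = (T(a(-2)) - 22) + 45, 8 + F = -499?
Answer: -245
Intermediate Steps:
F = -507 (F = -8 - 499 = -507)
T(c) = 5 + 4*c
V = 20 (V = ((5 + 4*(-2)) - 22) + 45 = ((5 - 8) - 22) + 45 = (-3 - 22) + 45 = -25 + 45 = 20)
r = 262 (r = 20 + 242 = 262)
r + F = 262 - 507 = -245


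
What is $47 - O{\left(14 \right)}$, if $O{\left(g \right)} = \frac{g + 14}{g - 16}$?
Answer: $61$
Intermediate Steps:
$O{\left(g \right)} = \frac{14 + g}{-16 + g}$
$47 - O{\left(14 \right)} = 47 - \frac{14 + 14}{-16 + 14} = 47 - \frac{1}{-2} \cdot 28 = 47 - \left(- \frac{1}{2}\right) 28 = 47 - -14 = 47 + 14 = 61$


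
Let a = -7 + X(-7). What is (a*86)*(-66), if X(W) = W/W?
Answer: 34056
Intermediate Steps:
X(W) = 1
a = -6 (a = -7 + 1 = -6)
(a*86)*(-66) = -6*86*(-66) = -516*(-66) = 34056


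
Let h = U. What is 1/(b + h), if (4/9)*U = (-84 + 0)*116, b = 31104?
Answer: 1/9180 ≈ 0.00010893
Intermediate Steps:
U = -21924 (U = 9*((-84 + 0)*116)/4 = 9*(-84*116)/4 = (9/4)*(-9744) = -21924)
h = -21924
1/(b + h) = 1/(31104 - 21924) = 1/9180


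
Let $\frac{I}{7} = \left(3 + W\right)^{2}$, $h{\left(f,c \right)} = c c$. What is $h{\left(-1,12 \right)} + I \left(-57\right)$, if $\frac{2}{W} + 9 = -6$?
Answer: $- \frac{235117}{75} \approx -3134.9$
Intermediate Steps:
$W = - \frac{2}{15}$ ($W = \frac{2}{-9 - 6} = \frac{2}{-15} = 2 \left(- \frac{1}{15}\right) = - \frac{2}{15} \approx -0.13333$)
$h{\left(f,c \right)} = c^{2}$
$I = \frac{12943}{225}$ ($I = 7 \left(3 - \frac{2}{15}\right)^{2} = 7 \left(\frac{43}{15}\right)^{2} = 7 \cdot \frac{1849}{225} = \frac{12943}{225} \approx 57.524$)
$h{\left(-1,12 \right)} + I \left(-57\right) = 12^{2} + \frac{12943}{225} \left(-57\right) = 144 - \frac{245917}{75} = - \frac{235117}{75}$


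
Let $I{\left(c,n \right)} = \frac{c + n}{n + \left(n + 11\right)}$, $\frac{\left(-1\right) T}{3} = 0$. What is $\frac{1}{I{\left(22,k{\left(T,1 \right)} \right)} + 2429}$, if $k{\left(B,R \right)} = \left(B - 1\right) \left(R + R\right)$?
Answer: $\frac{7}{17023} \approx 0.00041121$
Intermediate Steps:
$T = 0$ ($T = \left(-3\right) 0 = 0$)
$k{\left(B,R \right)} = 2 R \left(-1 + B\right)$ ($k{\left(B,R \right)} = \left(-1 + B\right) 2 R = 2 R \left(-1 + B\right)$)
$I{\left(c,n \right)} = \frac{c + n}{11 + 2 n}$ ($I{\left(c,n \right)} = \frac{c + n}{n + \left(11 + n\right)} = \frac{c + n}{11 + 2 n}$)
$\frac{1}{I{\left(22,k{\left(T,1 \right)} \right)} + 2429} = \frac{1}{\frac{22 + 2 \cdot 1 \left(-1 + 0\right)}{11 + 2 \cdot 2 \cdot 1 \left(-1 + 0\right)} + 2429} = \frac{1}{\frac{22 + 2 \cdot 1 \left(-1\right)}{11 + 2 \cdot 2 \cdot 1 \left(-1\right)} + 2429} = \frac{1}{\frac{22 - 2}{11 + 2 \left(-2\right)} + 2429} = \frac{1}{\frac{1}{11 - 4} \cdot 20 + 2429} = \frac{1}{\frac{1}{7} \cdot 20 + 2429} = \frac{1}{\frac{20}{7} + 2429} = \frac{1}{\frac{17023}{7}} = \frac{7}{17023}$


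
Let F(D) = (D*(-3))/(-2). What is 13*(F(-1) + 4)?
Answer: 65/2 ≈ 32.500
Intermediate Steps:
F(D) = 3*D/2 (F(D) = -3*D*(-1/2) = 3*D/2)
13*(F(-1) + 4) = 13*((3/2)*(-1) + 4) = 13*(-3/2 + 4) = 13*(5/2) = 65/2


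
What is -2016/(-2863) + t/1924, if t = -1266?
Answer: 18159/393458 ≈ 0.046152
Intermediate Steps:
-2016/(-2863) + t/1924 = -2016/(-2863) - 1266/1924 = -2016*(-1/2863) - 1266*1/1924 = 288/409 - 633/962 = 18159/393458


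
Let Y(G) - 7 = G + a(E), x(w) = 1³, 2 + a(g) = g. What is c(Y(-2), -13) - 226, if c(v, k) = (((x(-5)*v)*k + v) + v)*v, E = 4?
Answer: -765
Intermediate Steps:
a(g) = -2 + g
x(w) = 1
Y(G) = 9 + G (Y(G) = 7 + (G + (-2 + 4)) = 7 + (G + 2) = 7 + (2 + G) = 9 + G)
c(v, k) = v*(2*v + k*v) (c(v, k) = (((1*v)*k + v) + v)*v = ((v*k + v) + v)*v = ((k*v + v) + v)*v = ((v + k*v) + v)*v = (2*v + k*v)*v = v*(2*v + k*v))
c(Y(-2), -13) - 226 = (9 - 2)²*(2 - 13) - 226 = 7²*(-11) - 226 = 49*(-11) - 226 = -539 - 226 = -765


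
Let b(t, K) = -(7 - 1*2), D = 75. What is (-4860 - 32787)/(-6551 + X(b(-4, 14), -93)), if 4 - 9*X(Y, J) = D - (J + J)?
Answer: 338823/59216 ≈ 5.7218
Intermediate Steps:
b(t, K) = -5 (b(t, K) = -(7 - 2) = -1*5 = -5)
X(Y, J) = -71/9 + 2*J/9 (X(Y, J) = 4/9 - (75 - (J + J))/9 = 4/9 - (75 - 2*J)/9 = 4/9 + (-25/3 + 2*J/9) = -71/9 + 2*J/9)
(-4860 - 32787)/(-6551 + X(b(-4, 14), -93)) = (-4860 - 32787)/(-6551 + (-71/9 + (2/9)*(-93))) = -37647/(-6551 + (-71/9 - 62/3)) = -37647/(-6551 - 257/9) = -37647/(-59216/9) = -37647*(-9/59216) = 338823/59216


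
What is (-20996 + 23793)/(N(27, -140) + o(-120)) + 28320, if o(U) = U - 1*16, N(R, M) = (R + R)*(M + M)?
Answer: 432047123/15256 ≈ 28320.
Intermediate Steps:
N(R, M) = 4*M*R (N(R, M) = (2*R)*(2*M) = 4*M*R)
o(U) = -16 + U (o(U) = U - 16 = -16 + U)
(-20996 + 23793)/(N(27, -140) + o(-120)) + 28320 = (-20996 + 23793)/(4*(-140)*27 + (-16 - 120)) + 28320 = 2797/(-15120 - 136) + 28320 = 2797/(-15256) + 28320 = 2797*(-1/15256) + 28320 = -2797/15256 + 28320 = 432047123/15256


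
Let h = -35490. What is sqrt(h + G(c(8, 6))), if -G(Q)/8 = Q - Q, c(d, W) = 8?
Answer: 13*I*sqrt(210) ≈ 188.39*I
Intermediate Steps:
G(Q) = 0 (G(Q) = -8*(Q - Q) = -8*0 = 0)
sqrt(h + G(c(8, 6))) = sqrt(-35490 + 0) = sqrt(-35490) = 13*I*sqrt(210)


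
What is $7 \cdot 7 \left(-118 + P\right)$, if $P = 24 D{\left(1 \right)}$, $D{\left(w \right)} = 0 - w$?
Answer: $-6958$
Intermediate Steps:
$D{\left(w \right)} = - w$
$P = -24$ ($P = 24 \left(\left(-1\right) 1\right) = 24 \left(-1\right) = -24$)
$7 \cdot 7 \left(-118 + P\right) = 7 \cdot 7 \left(-118 - 24\right) = 49 \left(-142\right) = -6958$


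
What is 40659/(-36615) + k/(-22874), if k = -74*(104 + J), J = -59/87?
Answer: -9426194942/12144206895 ≈ -0.77619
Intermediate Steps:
J = -59/87 (J = -59*1/87 = -59/87 ≈ -0.67816)
k = -665186/87 (k = -74*(104 - 59/87) = -74*8989/87 = -665186/87 ≈ -7645.8)
40659/(-36615) + k/(-22874) = 40659/(-36615) - 665186/87/(-22874) = 40659*(-1/36615) - 665186/87*(-1/22874) = -13553/12205 + 332593/995019 = -9426194942/12144206895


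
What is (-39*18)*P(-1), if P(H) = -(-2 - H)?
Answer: -702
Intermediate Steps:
P(H) = 2 + H
(-39*18)*P(-1) = (-39*18)*(2 - 1) = -702*1 = -702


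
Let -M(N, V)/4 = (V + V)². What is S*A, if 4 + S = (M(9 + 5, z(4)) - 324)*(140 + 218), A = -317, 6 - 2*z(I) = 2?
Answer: 44033836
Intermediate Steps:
z(I) = 2 (z(I) = 3 - ½*2 = 3 - 1 = 2)
M(N, V) = -16*V² (M(N, V) = -4*(V + V)² = -4*4*V² = -16*V²)
S = -138908 (S = -4 + (-16*2² - 324)*(140 + 218) = -4 + (-16*4 - 324)*358 = -4 + (-64 - 324)*358 = -4 - 388*358 = -4 - 138904 = -138908)
S*A = -138908*(-317) = 44033836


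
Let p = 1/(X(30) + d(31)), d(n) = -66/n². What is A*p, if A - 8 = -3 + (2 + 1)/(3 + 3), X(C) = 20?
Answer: 10571/38308 ≈ 0.27595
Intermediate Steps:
d(n) = -66/n²
A = 11/2 (A = 8 + (-3 + (2 + 1)/(3 + 3)) = 8 + (-3 + 3/6) = 8 + (-3 + 3*(⅙)) = 8 + (-3 + ½) = 8 - 5/2 = 11/2 ≈ 5.5000)
p = 961/19154 (p = 1/(20 - 66/31²) = 1/(20 - 66*1/961) = 1/(20 - 66/961) = 1/(19154/961) = 961/19154 ≈ 0.050172)
A*p = (11/2)*(961/19154) = 10571/38308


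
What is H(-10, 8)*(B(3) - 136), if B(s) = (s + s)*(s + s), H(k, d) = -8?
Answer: 800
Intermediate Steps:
B(s) = 4*s² (B(s) = (2*s)*(2*s) = 4*s²)
H(-10, 8)*(B(3) - 136) = -8*(4*3² - 136) = -8*(4*9 - 136) = -8*(36 - 136) = -8*(-100) = 800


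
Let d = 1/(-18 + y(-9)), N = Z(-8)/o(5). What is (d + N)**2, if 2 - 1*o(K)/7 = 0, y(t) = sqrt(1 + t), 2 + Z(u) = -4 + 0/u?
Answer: (732*sqrt(2) + 3649*I)/(196*(18*sqrt(2) + 79*I)) ≈ 0.23301 + 0.0082261*I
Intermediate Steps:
Z(u) = -6 (Z(u) = -2 + (-4 + 0/u) = -2 + (-4 + 0) = -2 - 4 = -6)
o(K) = 14 (o(K) = 14 - 7*0 = 14 + 0 = 14)
N = -3/7 (N = -6/14 = -6*1/14 = -3/7 ≈ -0.42857)
d = 1/(-18 + 2*I*sqrt(2)) (d = 1/(-18 + sqrt(1 - 9)) = 1/(-18 + sqrt(-8)) = 1/(-18 + 2*I*sqrt(2)) ≈ -0.054217 - 0.0085194*I)
(d + N)**2 = ((-9/166 - I*sqrt(2)/166) - 3/7)**2 = (-561/1162 - I*sqrt(2)/166)**2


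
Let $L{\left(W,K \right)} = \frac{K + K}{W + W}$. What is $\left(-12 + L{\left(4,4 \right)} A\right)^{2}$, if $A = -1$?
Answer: $169$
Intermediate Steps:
$L{\left(W,K \right)} = \frac{K}{W}$ ($L{\left(W,K \right)} = \frac{2 K}{2 W} = 2 K \frac{1}{2 W} = \frac{K}{W}$)
$\left(-12 + L{\left(4,4 \right)} A\right)^{2} = \left(-12 + \frac{4}{4} \left(-1\right)\right)^{2} = \left(-12 + 4 \cdot \frac{1}{4} \left(-1\right)\right)^{2} = \left(-12 + 1 \left(-1\right)\right)^{2} = \left(-12 - 1\right)^{2} = \left(-13\right)^{2} = 169$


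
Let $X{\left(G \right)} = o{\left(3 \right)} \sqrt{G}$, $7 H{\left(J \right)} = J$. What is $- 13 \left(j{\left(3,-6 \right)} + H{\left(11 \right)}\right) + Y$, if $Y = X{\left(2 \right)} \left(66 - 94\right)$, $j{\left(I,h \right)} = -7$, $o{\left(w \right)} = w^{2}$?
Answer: $\frac{494}{7} - 252 \sqrt{2} \approx -285.81$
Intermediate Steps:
$H{\left(J \right)} = \frac{J}{7}$
$X{\left(G \right)} = 9 \sqrt{G}$ ($X{\left(G \right)} = 3^{2} \sqrt{G} = 9 \sqrt{G}$)
$Y = - 252 \sqrt{2}$ ($Y = 9 \sqrt{2} \left(66 - 94\right) = 9 \sqrt{2} \left(-28\right) = - 252 \sqrt{2} \approx -356.38$)
$- 13 \left(j{\left(3,-6 \right)} + H{\left(11 \right)}\right) + Y = - 13 \left(-7 + \frac{1}{7} \cdot 11\right) - 252 \sqrt{2} = - 13 \left(-7 + \frac{11}{7}\right) - 252 \sqrt{2} = \left(-13\right) \left(- \frac{38}{7}\right) - 252 \sqrt{2} = \frac{494}{7} - 252 \sqrt{2}$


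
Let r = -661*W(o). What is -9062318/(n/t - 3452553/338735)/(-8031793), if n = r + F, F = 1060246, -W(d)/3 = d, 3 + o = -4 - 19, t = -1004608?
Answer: -17521986234362840/173876466713614147 ≈ -0.10077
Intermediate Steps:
o = -26 (o = -3 + (-4 - 19) = -3 - 23 = -26)
W(d) = -3*d
r = -51558 (r = -(-1983)*(-26) = -661*78 = -51558)
n = 1008688 (n = -51558 + 1060246 = 1008688)
-9062318/(n/t - 3452553/338735)/(-8031793) = -9062318/(1008688/(-1004608) - 3452553/338735)/(-8031793) = -9062318/(1008688*(-1/1004608) - 3452553*1/338735)*(-1/8031793) = -9062318/(-63043/62788 - 3452553/338735)*(-1/8031793) = -9062318/(-238133768369/21268493180)*(-1/8031793) = -9062318*(-21268493180/238133768369)*(-1/8031793) = (192741848577991240/238133768369)*(-1/8031793) = -17521986234362840/173876466713614147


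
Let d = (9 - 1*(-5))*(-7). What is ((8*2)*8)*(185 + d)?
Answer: 11136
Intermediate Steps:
d = -98 (d = (9 + 5)*(-7) = 14*(-7) = -98)
((8*2)*8)*(185 + d) = ((8*2)*8)*(185 - 98) = (16*8)*87 = 128*87 = 11136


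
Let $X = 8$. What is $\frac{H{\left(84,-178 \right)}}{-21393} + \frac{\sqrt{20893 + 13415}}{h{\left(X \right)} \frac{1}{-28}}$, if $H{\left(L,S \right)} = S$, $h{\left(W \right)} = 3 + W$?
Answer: $\frac{178}{21393} - \frac{168 \sqrt{953}}{11} \approx -471.47$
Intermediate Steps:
$\frac{H{\left(84,-178 \right)}}{-21393} + \frac{\sqrt{20893 + 13415}}{h{\left(X \right)} \frac{1}{-28}} = - \frac{178}{-21393} + \frac{\sqrt{20893 + 13415}}{\left(3 + 8\right) \frac{1}{-28}} = \left(-178\right) \left(- \frac{1}{21393}\right) + \frac{\sqrt{34308}}{11 \left(- \frac{1}{28}\right)} = \frac{178}{21393} + \frac{6 \sqrt{953}}{- \frac{11}{28}} = \frac{178}{21393} + 6 \sqrt{953} \left(- \frac{28}{11}\right) = \frac{178}{21393} - \frac{168 \sqrt{953}}{11}$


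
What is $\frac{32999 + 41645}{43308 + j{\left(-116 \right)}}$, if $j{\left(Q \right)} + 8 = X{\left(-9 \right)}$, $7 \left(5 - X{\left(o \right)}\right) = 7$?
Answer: $\frac{18661}{10826} \approx 1.7237$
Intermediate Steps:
$X{\left(o \right)} = 4$ ($X{\left(o \right)} = 5 - 1 = 4$)
$j{\left(Q \right)} = -4$ ($j{\left(Q \right)} = -8 + 4 = -4$)
$\frac{32999 + 41645}{43308 + j{\left(-116 \right)}} = \frac{32999 + 41645}{43308 - 4} = \frac{74644}{43304} = 74644 \cdot \frac{1}{43304} = \frac{18661}{10826}$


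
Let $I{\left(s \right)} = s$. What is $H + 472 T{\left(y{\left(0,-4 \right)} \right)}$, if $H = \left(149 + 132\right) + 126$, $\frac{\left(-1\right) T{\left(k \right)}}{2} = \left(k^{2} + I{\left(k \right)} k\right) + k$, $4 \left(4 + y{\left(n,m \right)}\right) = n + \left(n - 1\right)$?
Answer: $-29683$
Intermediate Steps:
$y{\left(n,m \right)} = - \frac{17}{4} + \frac{n}{2}$ ($y{\left(n,m \right)} = -4 + \frac{n + \left(n - 1\right)}{4} = -4 + \frac{n + \left(-1 + n\right)}{4} = -4 + \frac{-1 + 2 n}{4} = -4 + \left(- \frac{1}{4} + \frac{n}{2}\right) = - \frac{17}{4} + \frac{n}{2}$)
$T{\left(k \right)} = - 4 k^{2} - 2 k$ ($T{\left(k \right)} = - 2 \left(\left(k^{2} + k k\right) + k\right) = - 2 \left(\left(k^{2} + k^{2}\right) + k\right) = - 2 \left(2 k^{2} + k\right) = - 2 \left(k + 2 k^{2}\right) = - 4 k^{2} - 2 k$)
$H = 407$ ($H = 281 + 126 = 407$)
$H + 472 T{\left(y{\left(0,-4 \right)} \right)} = 407 + 472 \left(- 2 \left(- \frac{17}{4} + \frac{1}{2} \cdot 0\right) \left(1 + 2 \left(- \frac{17}{4} + \frac{1}{2} \cdot 0\right)\right)\right) = 407 + 472 \left(- 2 \left(- \frac{17}{4} + 0\right) \left(1 + 2 \left(- \frac{17}{4} + 0\right)\right)\right) = 407 + 472 \left(\left(-2\right) \left(- \frac{17}{4}\right) \left(1 + 2 \left(- \frac{17}{4}\right)\right)\right) = 407 + 472 \left(\left(-2\right) \left(- \frac{17}{4}\right) \left(1 - \frac{17}{2}\right)\right) = 407 + 472 \left(\left(-2\right) \left(- \frac{17}{4}\right) \left(- \frac{15}{2}\right)\right) = 407 + 472 \left(- \frac{255}{4}\right) = 407 - 30090 = -29683$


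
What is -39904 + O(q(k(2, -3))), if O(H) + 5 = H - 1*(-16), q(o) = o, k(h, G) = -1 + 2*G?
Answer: -39900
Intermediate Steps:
O(H) = 11 + H (O(H) = -5 + (H - 1*(-16)) = -5 + (H + 16) = -5 + (16 + H) = 11 + H)
-39904 + O(q(k(2, -3))) = -39904 + (11 + (-1 + 2*(-3))) = -39904 + (11 + (-1 - 6)) = -39904 + (11 - 7) = -39904 + 4 = -39900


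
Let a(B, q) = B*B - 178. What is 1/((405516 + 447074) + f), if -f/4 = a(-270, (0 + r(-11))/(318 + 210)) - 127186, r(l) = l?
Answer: 1/1070446 ≈ 9.3419e-7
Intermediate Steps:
a(B, q) = -178 + B**2 (a(B, q) = B**2 - 178 = -178 + B**2)
f = 217856 (f = -4*((-178 + (-270)**2) - 127186) = -4*((-178 + 72900) - 127186) = -4*(72722 - 127186) = -4*(-54464) = 217856)
1/((405516 + 447074) + f) = 1/((405516 + 447074) + 217856) = 1/(852590 + 217856) = 1/1070446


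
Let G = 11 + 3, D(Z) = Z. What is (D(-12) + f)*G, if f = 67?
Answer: 770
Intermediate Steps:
G = 14
(D(-12) + f)*G = (-12 + 67)*14 = 55*14 = 770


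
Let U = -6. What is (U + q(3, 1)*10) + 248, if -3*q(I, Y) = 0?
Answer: 242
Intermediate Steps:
q(I, Y) = 0 (q(I, Y) = -⅓*0 = 0)
(U + q(3, 1)*10) + 248 = (-6 + 0*10) + 248 = (-6 + 0) + 248 = -6 + 248 = 242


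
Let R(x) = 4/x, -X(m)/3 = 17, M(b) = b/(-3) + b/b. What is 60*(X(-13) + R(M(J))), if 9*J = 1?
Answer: -36540/13 ≈ -2810.8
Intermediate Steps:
J = ⅑ (J = (⅑)*1 = ⅑ ≈ 0.11111)
M(b) = 1 - b/3 (M(b) = b*(-⅓) + 1 = -b/3 + 1 = 1 - b/3)
X(m) = -51 (X(m) = -3*17 = -51)
60*(X(-13) + R(M(J))) = 60*(-51 + 4/(1 - ⅓*⅑)) = 60*(-51 + 4/(1 - 1/27)) = 60*(-51 + 4/(26/27)) = 60*(-51 + 4*(27/26)) = 60*(-51 + 54/13) = 60*(-609/13) = -36540/13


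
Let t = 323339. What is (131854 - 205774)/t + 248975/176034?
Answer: 67490894245/56918657526 ≈ 1.1857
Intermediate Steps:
(131854 - 205774)/t + 248975/176034 = (131854 - 205774)/323339 + 248975/176034 = -73920*1/323339 + 248975*(1/176034) = -73920/323339 + 248975/176034 = 67490894245/56918657526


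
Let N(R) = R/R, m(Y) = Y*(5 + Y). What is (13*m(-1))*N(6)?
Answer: -52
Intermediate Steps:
N(R) = 1
(13*m(-1))*N(6) = (13*(-(5 - 1)))*1 = (13*(-1*4))*1 = (13*(-4))*1 = -52*1 = -52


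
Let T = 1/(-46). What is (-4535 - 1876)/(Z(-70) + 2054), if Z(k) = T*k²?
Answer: -147453/44792 ≈ -3.2920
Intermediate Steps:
T = -1/46 ≈ -0.021739
Z(k) = -k²/46
(-4535 - 1876)/(Z(-70) + 2054) = (-4535 - 1876)/(-1/46*(-70)² + 2054) = -6411/(-1/46*4900 + 2054) = -6411/(-2450/23 + 2054) = -6411/44792/23 = -6411*23/44792 = -147453/44792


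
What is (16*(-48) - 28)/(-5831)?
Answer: 796/5831 ≈ 0.13651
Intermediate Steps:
(16*(-48) - 28)/(-5831) = (-768 - 28)*(-1/5831) = -796*(-1/5831) = 796/5831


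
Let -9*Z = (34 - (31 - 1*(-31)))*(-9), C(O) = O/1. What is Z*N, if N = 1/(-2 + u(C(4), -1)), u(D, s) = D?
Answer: -14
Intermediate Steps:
C(O) = O (C(O) = O*1 = O)
N = 1/2 (N = 1/(-2 + 4) = 1/2 ≈ 0.50000)
Z = -28 (Z = -(34 - (31 - 1*(-31)))*(-9)/9 = -(34 - (31 + 31))*(-9)/9 = -(34 - 1*62)*(-9)/9 = -(34 - 62)*(-9)/9 = -(-28)*(-9)/9 = -1/9*252 = -28)
Z*N = -28*1/2 = -14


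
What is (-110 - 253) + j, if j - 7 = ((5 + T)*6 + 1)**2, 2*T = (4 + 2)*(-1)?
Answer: -187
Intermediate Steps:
T = -3 (T = ((4 + 2)*(-1))/2 = (6*(-1))/2 = (1/2)*(-6) = -3)
j = 176 (j = 7 + ((5 - 3)*6 + 1)**2 = 7 + (2*6 + 1)**2 = 7 + (12 + 1)**2 = 7 + 13**2 = 7 + 169 = 176)
(-110 - 253) + j = (-110 - 253) + 176 = -363 + 176 = -187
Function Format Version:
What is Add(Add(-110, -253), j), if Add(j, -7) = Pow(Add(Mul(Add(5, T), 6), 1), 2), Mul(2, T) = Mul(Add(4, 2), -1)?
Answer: -187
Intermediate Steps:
T = -3 (T = Mul(Rational(1, 2), Mul(Add(4, 2), -1)) = Mul(Rational(1, 2), Mul(6, -1)) = Mul(Rational(1, 2), -6) = -3)
j = 176 (j = Add(7, Pow(Add(Mul(Add(5, -3), 6), 1), 2)) = Add(7, Pow(Add(Mul(2, 6), 1), 2)) = Add(7, Pow(Add(12, 1), 2)) = Add(7, Pow(13, 2)) = Add(7, 169) = 176)
Add(Add(-110, -253), j) = Add(Add(-110, -253), 176) = Add(-363, 176) = -187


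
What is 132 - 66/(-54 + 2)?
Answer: 3465/26 ≈ 133.27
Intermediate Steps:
132 - 66/(-54 + 2) = 132 - 66/(-52) = 132 - 1/52*(-66) = 132 + 33/26 = 3465/26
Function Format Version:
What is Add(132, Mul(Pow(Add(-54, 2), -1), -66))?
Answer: Rational(3465, 26) ≈ 133.27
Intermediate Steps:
Add(132, Mul(Pow(Add(-54, 2), -1), -66)) = Add(132, Mul(Pow(-52, -1), -66)) = Add(132, Mul(Rational(-1, 52), -66)) = Add(132, Rational(33, 26)) = Rational(3465, 26)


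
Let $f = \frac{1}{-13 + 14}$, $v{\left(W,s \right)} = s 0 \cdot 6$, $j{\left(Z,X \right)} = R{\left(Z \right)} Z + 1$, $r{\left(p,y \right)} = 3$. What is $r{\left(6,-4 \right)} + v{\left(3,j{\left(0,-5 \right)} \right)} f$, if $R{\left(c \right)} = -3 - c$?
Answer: $3$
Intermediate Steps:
$j{\left(Z,X \right)} = 1 + Z \left(-3 - Z\right)$ ($j{\left(Z,X \right)} = \left(-3 - Z\right) Z + 1 = Z \left(-3 - Z\right) + 1 = 1 + Z \left(-3 - Z\right)$)
$v{\left(W,s \right)} = 0$ ($v{\left(W,s \right)} = 0 \cdot 6 = 0$)
$f = 1$ ($f = 1^{-1} = 1$)
$r{\left(6,-4 \right)} + v{\left(3,j{\left(0,-5 \right)} \right)} f = 3 + 0 \cdot 1 = 3 + 0 = 3$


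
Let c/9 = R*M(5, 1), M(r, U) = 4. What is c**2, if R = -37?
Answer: 1774224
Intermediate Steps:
c = -1332 (c = 9*(-37*4) = 9*(-148) = -1332)
c**2 = (-1332)**2 = 1774224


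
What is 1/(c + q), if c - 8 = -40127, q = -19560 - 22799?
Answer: -1/82478 ≈ -1.2124e-5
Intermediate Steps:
q = -42359
c = -40119 (c = 8 - 40127 = -40119)
1/(c + q) = 1/(-40119 - 42359) = 1/(-82478) = -1/82478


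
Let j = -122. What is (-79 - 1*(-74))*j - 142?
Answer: 468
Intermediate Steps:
(-79 - 1*(-74))*j - 142 = (-79 - 1*(-74))*(-122) - 142 = (-79 + 74)*(-122) - 142 = -5*(-122) - 142 = 610 - 142 = 468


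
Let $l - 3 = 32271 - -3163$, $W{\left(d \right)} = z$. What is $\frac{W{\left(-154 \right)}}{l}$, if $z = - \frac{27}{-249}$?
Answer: $\frac{9}{2941271} \approx 3.0599 \cdot 10^{-6}$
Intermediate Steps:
$z = \frac{9}{83}$ ($z = \left(-27\right) \left(- \frac{1}{249}\right) = \frac{9}{83} \approx 0.10843$)
$W{\left(d \right)} = \frac{9}{83}$
$l = 35437$ ($l = 3 + \left(32271 - -3163\right) = 3 + \left(32271 + 3163\right) = 3 + 35434 = 35437$)
$\frac{W{\left(-154 \right)}}{l} = \frac{9}{83 \cdot 35437} = \frac{9}{83} \cdot \frac{1}{35437} = \frac{9}{2941271}$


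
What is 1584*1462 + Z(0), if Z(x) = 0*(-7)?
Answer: 2315808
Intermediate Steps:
Z(x) = 0
1584*1462 + Z(0) = 1584*1462 + 0 = 2315808 + 0 = 2315808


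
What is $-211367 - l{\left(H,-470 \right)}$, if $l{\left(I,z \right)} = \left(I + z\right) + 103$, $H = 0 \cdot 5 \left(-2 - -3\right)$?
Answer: $-211000$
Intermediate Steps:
$H = 0$ ($H = 0 \left(-2 + 3\right) = 0 \cdot 1 = 0$)
$l{\left(I,z \right)} = 103 + I + z$
$-211367 - l{\left(H,-470 \right)} = -211367 - \left(103 + 0 - 470\right) = -211367 - -367 = -211367 + 367 = -211000$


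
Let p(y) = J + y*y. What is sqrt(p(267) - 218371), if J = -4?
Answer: I*sqrt(147086) ≈ 383.52*I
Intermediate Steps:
p(y) = -4 + y**2 (p(y) = -4 + y*y = -4 + y**2)
sqrt(p(267) - 218371) = sqrt((-4 + 267**2) - 218371) = sqrt((-4 + 71289) - 218371) = sqrt(71285 - 218371) = sqrt(-147086) = I*sqrt(147086)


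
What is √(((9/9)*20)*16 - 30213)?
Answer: I*√29893 ≈ 172.9*I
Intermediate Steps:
√(((9/9)*20)*16 - 30213) = √(((9*(⅑))*20)*16 - 30213) = √((1*20)*16 - 30213) = √(20*16 - 30213) = √(320 - 30213) = √(-29893) = I*√29893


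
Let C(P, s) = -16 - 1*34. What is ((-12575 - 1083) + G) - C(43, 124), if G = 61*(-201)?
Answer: -25869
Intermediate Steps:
C(P, s) = -50 (C(P, s) = -16 - 34 = -50)
G = -12261
((-12575 - 1083) + G) - C(43, 124) = ((-12575 - 1083) - 12261) - 1*(-50) = (-13658 - 12261) + 50 = -25919 + 50 = -25869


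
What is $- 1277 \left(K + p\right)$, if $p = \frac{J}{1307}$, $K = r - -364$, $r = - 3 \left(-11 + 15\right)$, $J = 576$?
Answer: $- \frac{588237280}{1307} \approx -4.5007 \cdot 10^{5}$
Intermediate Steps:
$r = -12$ ($r = \left(-3\right) 4 = -12$)
$K = 352$ ($K = -12 - -364 = -12 + 364 = 352$)
$p = \frac{576}{1307} \approx 0.4407$
$- 1277 \left(K + p\right) = - 1277 \left(352 + \frac{576}{1307}\right) = \left(-1277\right) \frac{460640}{1307} = - \frac{588237280}{1307}$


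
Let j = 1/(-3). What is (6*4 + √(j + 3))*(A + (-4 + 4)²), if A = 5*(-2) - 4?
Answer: -336 - 28*√6/3 ≈ -358.86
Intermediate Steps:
j = -⅓ ≈ -0.33333
A = -14 (A = -10 - 4 = -14)
(6*4 + √(j + 3))*(A + (-4 + 4)²) = (6*4 + √(-⅓ + 3))*(-14 + (-4 + 4)²) = (24 + √(8/3))*(-14 + 0²) = (24 + 2*√6/3)*(-14 + 0) = (24 + 2*√6/3)*(-14) = -336 - 28*√6/3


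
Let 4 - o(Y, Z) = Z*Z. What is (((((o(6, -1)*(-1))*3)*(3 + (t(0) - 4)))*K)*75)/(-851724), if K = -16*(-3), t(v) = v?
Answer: -900/23659 ≈ -0.038041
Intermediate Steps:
o(Y, Z) = 4 - Z**2 (o(Y, Z) = 4 - Z*Z = 4 - Z**2)
K = 48
(((((o(6, -1)*(-1))*3)*(3 + (t(0) - 4)))*K)*75)/(-851724) = ((((((4 - 1*(-1)**2)*(-1))*3)*(3 + (0 - 4)))*48)*75)/(-851724) = ((((((4 - 1*1)*(-1))*3)*(3 - 4))*48)*75)*(-1/851724) = ((((((4 - 1)*(-1))*3)*(-1))*48)*75)*(-1/851724) = (((((3*(-1))*3)*(-1))*48)*75)*(-1/851724) = (((-3*3*(-1))*48)*75)*(-1/851724) = ((-9*(-1)*48)*75)*(-1/851724) = ((9*48)*75)*(-1/851724) = (432*75)*(-1/851724) = 32400*(-1/851724) = -900/23659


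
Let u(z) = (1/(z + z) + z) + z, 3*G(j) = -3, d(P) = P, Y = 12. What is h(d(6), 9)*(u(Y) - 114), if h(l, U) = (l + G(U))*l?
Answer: -10795/4 ≈ -2698.8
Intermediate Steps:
G(j) = -1 (G(j) = (⅓)*(-3) = -1)
u(z) = 1/(2*z) + 2*z (u(z) = (1/(2*z) + z) + z = (z + 1/(2*z)) + z = 1/(2*z) + 2*z)
h(l, U) = l*(-1 + l) (h(l, U) = (l - 1)*l = (-1 + l)*l = l*(-1 + l))
h(d(6), 9)*(u(Y) - 114) = (6*(-1 + 6))*(((½)/12 + 2*12) - 114) = (6*5)*(((½)*(1/12) + 24) - 114) = 30*((1/24 + 24) - 114) = 30*(577/24 - 114) = 30*(-2159/24) = -10795/4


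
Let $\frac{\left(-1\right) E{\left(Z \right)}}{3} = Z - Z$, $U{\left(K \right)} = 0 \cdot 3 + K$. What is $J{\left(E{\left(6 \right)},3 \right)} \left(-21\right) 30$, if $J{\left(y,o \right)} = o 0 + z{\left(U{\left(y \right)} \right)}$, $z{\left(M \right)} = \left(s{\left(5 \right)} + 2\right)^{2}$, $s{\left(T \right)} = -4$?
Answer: $-2520$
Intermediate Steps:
$U{\left(K \right)} = K$ ($U{\left(K \right)} = 0 + K = K$)
$E{\left(Z \right)} = 0$ ($E{\left(Z \right)} = - 3 \left(Z - Z\right) = \left(-3\right) 0 = 0$)
$z{\left(M \right)} = 4$ ($z{\left(M \right)} = \left(-4 + 2\right)^{2} = \left(-2\right)^{2} = 4$)
$J{\left(y,o \right)} = 4$ ($J{\left(y,o \right)} = o 0 + 4 = 0 + 4 = 4$)
$J{\left(E{\left(6 \right)},3 \right)} \left(-21\right) 30 = 4 \left(-21\right) 30 = \left(-84\right) 30 = -2520$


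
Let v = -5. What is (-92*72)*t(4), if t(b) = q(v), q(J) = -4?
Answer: 26496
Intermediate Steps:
t(b) = -4
(-92*72)*t(4) = -92*72*(-4) = -6624*(-4) = 26496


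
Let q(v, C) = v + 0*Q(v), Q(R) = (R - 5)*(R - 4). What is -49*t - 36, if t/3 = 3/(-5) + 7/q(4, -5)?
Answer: -4101/20 ≈ -205.05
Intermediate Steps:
Q(R) = (-5 + R)*(-4 + R)
q(v, C) = v (q(v, C) = v + 0*(20 + v**2 - 9*v) = v + 0 = v)
t = 69/20 (t = 3*(3/(-5) + 7/4) = 3*(3*(-1/5) + 7*(1/4)) = 3*(-3/5 + 7/4) = 3*(23/20) = 69/20 ≈ 3.4500)
-49*t - 36 = -49*69/20 - 36 = -3381/20 - 36 = -4101/20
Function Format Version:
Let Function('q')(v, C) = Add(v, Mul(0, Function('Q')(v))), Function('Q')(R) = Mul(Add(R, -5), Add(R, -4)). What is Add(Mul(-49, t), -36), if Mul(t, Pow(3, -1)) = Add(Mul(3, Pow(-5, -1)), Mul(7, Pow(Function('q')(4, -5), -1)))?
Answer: Rational(-4101, 20) ≈ -205.05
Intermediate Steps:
Function('Q')(R) = Mul(Add(-5, R), Add(-4, R))
Function('q')(v, C) = v (Function('q')(v, C) = Add(v, Mul(0, Add(20, Pow(v, 2), Mul(-9, v)))) = Add(v, 0) = v)
t = Rational(69, 20) (t = Mul(3, Add(Mul(3, Pow(-5, -1)), Mul(7, Pow(4, -1)))) = Mul(3, Add(Mul(3, Rational(-1, 5)), Mul(7, Rational(1, 4)))) = Mul(3, Add(Rational(-3, 5), Rational(7, 4))) = Mul(3, Rational(23, 20)) = Rational(69, 20) ≈ 3.4500)
Add(Mul(-49, t), -36) = Add(Mul(-49, Rational(69, 20)), -36) = Add(Rational(-3381, 20), -36) = Rational(-4101, 20)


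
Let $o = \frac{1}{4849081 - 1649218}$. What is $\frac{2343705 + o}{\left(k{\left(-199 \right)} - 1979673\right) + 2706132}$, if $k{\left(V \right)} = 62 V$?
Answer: $\frac{7499534912416}{2285089365423} \approx 3.2819$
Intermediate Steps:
$o = \frac{1}{3199863} \approx 3.1251 \cdot 10^{-7}$
$\frac{2343705 + o}{\left(k{\left(-199 \right)} - 1979673\right) + 2706132} = \frac{2343705 + \frac{1}{3199863}}{\left(62 \left(-199\right) - 1979673\right) + 2706132} = \frac{7499534912416}{3199863 \left(\left(-12338 - 1979673\right) + 2706132\right)} = \frac{7499534912416}{3199863 \left(-1992011 + 2706132\right)} = \frac{7499534912416}{3199863 \cdot 714121} = \frac{7499534912416}{3199863} \cdot \frac{1}{714121} = \frac{7499534912416}{2285089365423}$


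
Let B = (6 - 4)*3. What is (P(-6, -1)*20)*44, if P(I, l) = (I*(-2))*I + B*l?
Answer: -68640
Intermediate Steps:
B = 6 (B = 2*3 = 6)
P(I, l) = -2*I² + 6*l (P(I, l) = (I*(-2))*I + 6*l = (-2*I)*I + 6*l = -2*I² + 6*l)
(P(-6, -1)*20)*44 = ((-2*(-6)² + 6*(-1))*20)*44 = ((-2*36 - 6)*20)*44 = ((-72 - 6)*20)*44 = -78*20*44 = -1560*44 = -68640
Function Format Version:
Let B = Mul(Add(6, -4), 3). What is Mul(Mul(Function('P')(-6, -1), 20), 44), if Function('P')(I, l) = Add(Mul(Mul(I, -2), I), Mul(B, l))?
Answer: -68640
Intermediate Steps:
B = 6 (B = Mul(2, 3) = 6)
Function('P')(I, l) = Add(Mul(-2, Pow(I, 2)), Mul(6, l)) (Function('P')(I, l) = Add(Mul(Mul(I, -2), I), Mul(6, l)) = Add(Mul(Mul(-2, I), I), Mul(6, l)) = Add(Mul(-2, Pow(I, 2)), Mul(6, l)))
Mul(Mul(Function('P')(-6, -1), 20), 44) = Mul(Mul(Add(Mul(-2, Pow(-6, 2)), Mul(6, -1)), 20), 44) = Mul(Mul(Add(Mul(-2, 36), -6), 20), 44) = Mul(Mul(Add(-72, -6), 20), 44) = Mul(Mul(-78, 20), 44) = Mul(-1560, 44) = -68640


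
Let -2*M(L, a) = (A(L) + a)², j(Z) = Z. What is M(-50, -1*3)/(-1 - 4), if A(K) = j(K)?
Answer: 2809/10 ≈ 280.90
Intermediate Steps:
A(K) = K
M(L, a) = -(L + a)²/2
M(-50, -1*3)/(-1 - 4) = (-(-50 - 1*3)²/2)/(-1 - 4) = (-(-50 - 3)²/2)/(-5) = -(-1)*(-53)²/10 = -(-1)*2809/10 = -⅕*(-2809/2) = 2809/10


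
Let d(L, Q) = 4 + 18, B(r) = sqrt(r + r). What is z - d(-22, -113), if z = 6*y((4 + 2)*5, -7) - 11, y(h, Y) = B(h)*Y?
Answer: -33 - 84*sqrt(15) ≈ -358.33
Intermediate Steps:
B(r) = sqrt(2)*sqrt(r) (B(r) = sqrt(2*r) = sqrt(2)*sqrt(r))
d(L, Q) = 22
y(h, Y) = Y*sqrt(2)*sqrt(h) (y(h, Y) = (sqrt(2)*sqrt(h))*Y = Y*sqrt(2)*sqrt(h))
z = -11 - 84*sqrt(15) (z = 6*(-7*sqrt(2)*sqrt((4 + 2)*5)) - 11 = 6*(-7*sqrt(2)*sqrt(6*5)) - 11 = 6*(-7*sqrt(2)*sqrt(30)) - 11 = 6*(-14*sqrt(15)) - 11 = -84*sqrt(15) - 11 = -11 - 84*sqrt(15) ≈ -336.33)
z - d(-22, -113) = (-11 - 84*sqrt(15)) - 1*22 = (-11 - 84*sqrt(15)) - 22 = -33 - 84*sqrt(15)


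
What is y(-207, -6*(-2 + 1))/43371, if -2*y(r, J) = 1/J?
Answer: -1/520452 ≈ -1.9214e-6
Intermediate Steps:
y(r, J) = -1/(2*J)
y(-207, -6*(-2 + 1))/43371 = -(-1/(6*(-2 + 1)))/2/43371 = -1/(2*((-6*(-1))))*(1/43371) = -½/6*(1/43371) = -½*⅙*(1/43371) = -1/12*1/43371 = -1/520452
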